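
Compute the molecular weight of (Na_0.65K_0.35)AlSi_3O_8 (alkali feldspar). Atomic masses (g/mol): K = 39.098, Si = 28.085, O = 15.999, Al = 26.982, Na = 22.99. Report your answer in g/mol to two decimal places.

267.86 g/mol

Na: 0.65 × 22.99 = 14.9435
K: 0.35 × 39.098 = 13.6843
Al: 1 × 26.982 = 26.9820
Si: 3 × 28.085 = 84.2550
O: 8 × 15.999 = 127.9920
Summing the contributions gives the formula mass.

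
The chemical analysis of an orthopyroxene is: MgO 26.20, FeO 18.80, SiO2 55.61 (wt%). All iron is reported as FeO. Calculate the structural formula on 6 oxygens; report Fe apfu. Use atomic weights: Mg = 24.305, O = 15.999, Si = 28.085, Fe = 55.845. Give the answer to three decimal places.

0.568 Fe apfu

26.20 wt% MgO ÷ 40.304 g/mol = 0.65006 mol, giving 0.65006 Mg and 0.65006 O.
18.80 wt% FeO ÷ 71.844 g/mol = 0.26168 mol, giving 0.26168 Fe and 0.26168 O.
55.61 wt% SiO2 ÷ 60.083 g/mol = 0.92555 mol, giving 0.92555 Si and 1.85110 O.
Oxygen sums to 2.76284; scaling by 6/2.76284 = 2.17168 puts the formula on 6 O.
Fe: 0.26168 × 2.17168 = 0.568 atoms per formula unit.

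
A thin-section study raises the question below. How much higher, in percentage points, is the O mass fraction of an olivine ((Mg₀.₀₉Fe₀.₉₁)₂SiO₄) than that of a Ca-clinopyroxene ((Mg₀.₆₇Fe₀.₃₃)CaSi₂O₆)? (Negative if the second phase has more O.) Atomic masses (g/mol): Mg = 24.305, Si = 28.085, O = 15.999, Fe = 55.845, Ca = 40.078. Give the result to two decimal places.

-9.99 percentage points

O in (Mg₀.₀₉Fe₀.₉₁)₂SiO₄: molar mass 198.094 g/mol; 4×15.999 = 63.996 g → 32.31 wt%.
O in (Mg₀.₆₇Fe₀.₃₃)CaSi₂O₆: molar mass 226.955 g/mol; 6×15.999 = 95.994 g → 42.30 wt%.
Difference = 32.31 − 42.30 = -9.99 percentage points.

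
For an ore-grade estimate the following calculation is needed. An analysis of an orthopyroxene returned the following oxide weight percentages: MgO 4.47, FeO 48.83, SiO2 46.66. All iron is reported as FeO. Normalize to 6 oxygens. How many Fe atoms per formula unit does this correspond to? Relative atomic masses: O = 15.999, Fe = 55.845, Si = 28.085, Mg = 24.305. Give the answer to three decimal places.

4.47 wt% MgO ÷ 40.304 g/mol = 0.11091 mol, giving 0.11091 Mg and 0.11091 O.
48.83 wt% FeO ÷ 71.844 g/mol = 0.67967 mol, giving 0.67967 Fe and 0.67967 O.
46.66 wt% SiO2 ÷ 60.083 g/mol = 0.77659 mol, giving 0.77659 Si and 1.55318 O.
Oxygen sums to 2.34376; scaling by 6/2.34376 = 2.55999 puts the formula on 6 O.
Fe: 0.67967 × 2.55999 = 1.740 atoms per formula unit.

1.740 Fe apfu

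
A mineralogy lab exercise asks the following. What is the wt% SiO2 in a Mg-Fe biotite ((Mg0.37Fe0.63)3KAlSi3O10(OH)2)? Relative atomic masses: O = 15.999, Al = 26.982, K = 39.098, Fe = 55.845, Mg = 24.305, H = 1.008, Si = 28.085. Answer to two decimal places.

37.80 wt%

M((Mg0.37Fe0.63)3KAlSi3O10(OH)2) = 476.865 g/mol; M(SiO2) = 60.083 g/mol.
Moles SiO2 per formula unit = 3 Si ÷ 1 = 3.0000.
SiO2 fraction = (3.0000 × 60.083) / 476.865 = 180.249/476.865 = 0.3780.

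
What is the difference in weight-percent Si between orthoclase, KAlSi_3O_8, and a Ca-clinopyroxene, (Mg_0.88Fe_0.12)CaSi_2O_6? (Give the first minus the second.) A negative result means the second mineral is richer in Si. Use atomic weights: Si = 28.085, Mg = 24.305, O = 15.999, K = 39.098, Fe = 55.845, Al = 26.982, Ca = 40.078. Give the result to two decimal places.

4.78 percentage points

M(KAlSi_3O_8) = 278.327 g/mol, so wt% Si = 84.255/278.327 × 100 = 30.27%.
M((Mg_0.88Fe_0.12)CaSi_2O_6) = 220.332 g/mol, so wt% Si = 56.170/220.332 × 100 = 25.49%.
30.27 − 25.49 = 4.78 pp.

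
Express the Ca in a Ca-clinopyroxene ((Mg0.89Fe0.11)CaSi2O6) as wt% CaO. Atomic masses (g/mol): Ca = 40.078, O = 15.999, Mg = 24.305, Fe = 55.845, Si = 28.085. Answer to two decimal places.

M((Mg0.89Fe0.11)CaSi2O6) = 220.016 g/mol; M(CaO) = 56.077 g/mol.
Moles CaO per formula unit = 1 Ca ÷ 1 = 1.0000.
CaO fraction = (1.0000 × 56.077) / 220.016 = 56.077/220.016 = 0.2549.

25.49 wt%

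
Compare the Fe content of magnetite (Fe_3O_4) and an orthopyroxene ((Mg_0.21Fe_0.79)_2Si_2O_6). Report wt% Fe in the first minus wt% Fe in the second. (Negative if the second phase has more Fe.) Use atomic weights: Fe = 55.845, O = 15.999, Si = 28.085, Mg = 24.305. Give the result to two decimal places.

First mineral: 167.535 g Fe in 231.531 g formula = 72.36 wt% Fe.
Second mineral: 88.235 g Fe in 250.607 g formula = 35.21 wt% Fe.
72.36% − 35.21% gives a difference of 37.15 percentage points.

37.15 percentage points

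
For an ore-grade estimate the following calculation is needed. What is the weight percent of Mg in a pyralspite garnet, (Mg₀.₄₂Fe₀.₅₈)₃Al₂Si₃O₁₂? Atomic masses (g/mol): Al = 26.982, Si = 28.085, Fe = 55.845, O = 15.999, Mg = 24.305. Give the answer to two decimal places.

6.69 mass %

Formula mass = 1.26·24.305 + 1.74·55.845 + 2·26.982 + 3·28.085 + 12·15.999 = 458.002 g/mol, of which 30.624 g is Mg.
So Mg makes up 30.624/458.002 = 0.0669 of the mass, i.e. 6.69%.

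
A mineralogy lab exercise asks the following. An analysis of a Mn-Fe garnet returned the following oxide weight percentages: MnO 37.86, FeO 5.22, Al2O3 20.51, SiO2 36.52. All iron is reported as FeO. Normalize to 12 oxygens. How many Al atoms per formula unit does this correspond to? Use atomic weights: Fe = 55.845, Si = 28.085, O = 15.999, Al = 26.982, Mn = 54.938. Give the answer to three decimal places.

MnO (M=70.937): mol = 0.53371; Mn = 0.53371, O = 0.53371.
FeO (M=71.844): mol = 0.07266; Fe = 0.07266, O = 0.07266.
Al2O3 (M=101.961): mol = 0.20116; Al = 0.40232, O = 0.60348.
SiO2 (M=60.083): mol = 0.60783; Si = 0.60783, O = 1.21566.
ΣO = 2.42551; factor = 12/ΣO = 4.94741.
Al apfu = 0.40232 × 4.94741 = 1.990.

1.990 Al apfu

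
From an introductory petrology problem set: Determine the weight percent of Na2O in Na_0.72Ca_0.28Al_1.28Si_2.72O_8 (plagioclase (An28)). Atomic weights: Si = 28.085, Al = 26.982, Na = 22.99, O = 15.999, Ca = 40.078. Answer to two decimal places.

8.37 wt%

Formula mass = 266.695 g/mol.
0.72 Na → 0.3600 mol Na2O per formula unit; M(Na2O) = 61.979, so Na2O mass = 22.312 g.
22.312/266.695 × 100 = 8.37 wt%.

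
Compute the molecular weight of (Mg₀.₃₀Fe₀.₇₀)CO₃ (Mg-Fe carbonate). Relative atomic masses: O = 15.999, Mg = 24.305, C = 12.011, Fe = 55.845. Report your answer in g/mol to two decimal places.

106.39 g/mol

The formula mass is the sum 0.30(24.305) + 0.70(55.845) + 1(12.011) + 3(15.999).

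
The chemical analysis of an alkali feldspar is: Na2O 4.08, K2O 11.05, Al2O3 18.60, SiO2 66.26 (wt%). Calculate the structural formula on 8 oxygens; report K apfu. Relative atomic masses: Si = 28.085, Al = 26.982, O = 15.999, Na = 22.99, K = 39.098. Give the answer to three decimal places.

4.08 wt% Na2O ÷ 61.979 g/mol = 0.06583 mol, giving 0.13166 Na and 0.06583 O.
11.05 wt% K2O ÷ 94.195 g/mol = 0.11731 mol, giving 0.23462 K and 0.11731 O.
18.60 wt% Al2O3 ÷ 101.961 g/mol = 0.18242 mol, giving 0.36484 Al and 0.54726 O.
66.26 wt% SiO2 ÷ 60.083 g/mol = 1.10281 mol, giving 1.10281 Si and 2.20562 O.
Oxygen sums to 2.93602; scaling by 8/2.93602 = 2.72478 puts the formula on 8 O.
K: 0.23462 × 2.72478 = 0.639 atoms per formula unit.

0.639 K apfu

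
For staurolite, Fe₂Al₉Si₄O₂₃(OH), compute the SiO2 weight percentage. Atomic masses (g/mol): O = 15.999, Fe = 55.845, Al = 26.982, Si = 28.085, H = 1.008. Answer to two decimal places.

Molar mass of Fe₂Al₉Si₄O₂₃(OH) = 2×55.845 + 9×26.982 + 4×28.085 + 24×15.999 + 1×1.008 = 851.852 g/mol.
Each formula unit contains 4 Si, equivalent to 4/1 = 4.0000 mol SiO2.
M(SiO2) = 1×28.085 + 2×15.999 = 60.083 g/mol.
Mass of SiO2 per formula unit = 4.0000 × 60.083 = 240.332 g.
SiO2 wt% = 240.332 / 851.852 × 100 = 28.21%.

28.21 wt%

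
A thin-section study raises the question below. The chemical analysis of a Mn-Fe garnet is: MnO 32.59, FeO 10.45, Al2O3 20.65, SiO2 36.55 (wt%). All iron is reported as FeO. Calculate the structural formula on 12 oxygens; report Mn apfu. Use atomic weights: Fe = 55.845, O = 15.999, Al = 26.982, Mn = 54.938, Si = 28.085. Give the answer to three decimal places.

MnO: 32.59/70.937 = 0.45942 mol → 0.45942 mol Mn, 0.45942 mol O.
FeO: 10.45/71.844 = 0.14545 mol → 0.14545 mol Fe, 0.14545 mol O.
Al2O3: 20.65/101.961 = 0.20253 mol → 0.40506 mol Al, 0.60759 mol O.
SiO2: 36.55/60.083 = 0.60833 mol → 0.60833 mol Si, 1.21666 mol O.
Total oxygen = 2.42912 mol. Normalization factor = 12/2.42912 = 4.94006.
Mn per 12 O = 0.45942 × 4.94006 = 2.270.

2.270 Mn apfu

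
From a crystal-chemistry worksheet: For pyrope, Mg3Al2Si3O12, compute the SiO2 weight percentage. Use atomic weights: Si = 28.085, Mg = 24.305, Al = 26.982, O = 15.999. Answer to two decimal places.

44.71 wt%

Molar mass of Mg3Al2Si3O12 = 3*24.305 + 2*26.982 + 3*28.085 + 12*15.999 = 403.122 g/mol.
Each formula unit contains 3 Si, equivalent to 3/1 = 3.0000 mol SiO2.
M(SiO2) = 1×28.085 + 2×15.999 = 60.083 g/mol.
Mass of SiO2 per formula unit = 3.0000 × 60.083 = 180.249 g.
SiO2 wt% = 180.249 / 403.122 × 100 = 44.71%.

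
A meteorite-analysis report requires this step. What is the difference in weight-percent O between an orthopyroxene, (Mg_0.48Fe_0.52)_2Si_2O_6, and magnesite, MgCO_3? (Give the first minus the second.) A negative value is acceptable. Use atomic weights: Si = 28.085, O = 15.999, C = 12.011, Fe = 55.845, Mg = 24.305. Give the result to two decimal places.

M((Mg_0.48Fe_0.52)_2Si_2O_6) = 233.576 g/mol, so wt% O = 95.994/233.576 × 100 = 41.10%.
M(MgCO_3) = 84.313 g/mol, so wt% O = 47.997/84.313 × 100 = 56.93%.
41.10 − 56.93 = -15.83 pp.

-15.83 percentage points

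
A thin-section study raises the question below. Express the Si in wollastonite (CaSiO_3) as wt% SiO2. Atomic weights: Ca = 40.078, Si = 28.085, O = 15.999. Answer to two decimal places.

M(CaSiO_3) = 116.160 g/mol; M(SiO2) = 60.083 g/mol.
Moles SiO2 per formula unit = 1 Si ÷ 1 = 1.0000.
SiO2 fraction = (1.0000 × 60.083) / 116.160 = 60.083/116.160 = 0.5172.

51.72 wt%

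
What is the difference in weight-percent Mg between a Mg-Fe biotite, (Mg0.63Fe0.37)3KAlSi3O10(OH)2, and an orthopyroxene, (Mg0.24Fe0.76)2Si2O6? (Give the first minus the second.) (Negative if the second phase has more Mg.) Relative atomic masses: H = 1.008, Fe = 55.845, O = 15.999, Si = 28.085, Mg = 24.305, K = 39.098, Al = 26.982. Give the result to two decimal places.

Mg in (Mg0.63Fe0.37)3KAlSi3O10(OH)2: molar mass 452.263 g/mol; 1.89×24.305 = 45.936 g → 10.16 wt%.
Mg in (Mg0.24Fe0.76)2Si2O6: molar mass 248.715 g/mol; 0.48×24.305 = 11.666 g → 4.69 wt%.
Difference = 10.16 − 4.69 = 5.47 percentage points.

5.47 percentage points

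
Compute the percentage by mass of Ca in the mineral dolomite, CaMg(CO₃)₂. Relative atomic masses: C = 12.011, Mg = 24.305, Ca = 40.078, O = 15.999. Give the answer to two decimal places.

21.73 wt%

Molar mass of CaMg(CO₃)₂: 1*40.078 + 1*24.305 + 2*12.011 + 6*15.999 = 184.399 g/mol.
Mass of Ca per formula unit: 1 × 40.078 = 40.078 g.
Weight fraction Ca = 40.078 / 184.399 = 0.2173.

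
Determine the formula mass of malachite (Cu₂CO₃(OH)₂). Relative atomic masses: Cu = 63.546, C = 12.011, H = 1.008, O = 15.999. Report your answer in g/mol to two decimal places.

221.11 g/mol

Cu: 2 × 63.546 = 127.0920
C: 1 × 12.011 = 12.0110
O: 5 × 15.999 = 79.9950
H: 2 × 1.008 = 2.0160
Summing the contributions gives the formula mass.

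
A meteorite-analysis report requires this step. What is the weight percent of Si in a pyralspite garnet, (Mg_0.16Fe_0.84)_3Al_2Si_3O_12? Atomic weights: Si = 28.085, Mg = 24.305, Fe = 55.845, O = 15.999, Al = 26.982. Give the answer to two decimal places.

17.46 wt%

Formula mass = 0.48×24.305 + 2.52×55.845 + 2×26.982 + 3×28.085 + 12×15.999 = 482.603 g/mol, of which 84.255 g is Si.
So Si makes up 84.255/482.603 = 0.1746 of the mass, i.e. 17.46%.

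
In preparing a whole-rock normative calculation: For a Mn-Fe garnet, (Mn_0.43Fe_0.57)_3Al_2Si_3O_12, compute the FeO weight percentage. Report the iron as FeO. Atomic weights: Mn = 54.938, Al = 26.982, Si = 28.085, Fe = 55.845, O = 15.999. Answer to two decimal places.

Formula mass = 496.572 g/mol.
1.71 Fe → 1.7100 mol FeO per formula unit; M(FeO) = 71.844, so FeO mass = 122.853 g.
122.853/496.572 × 100 = 24.74 wt%.

24.74 wt%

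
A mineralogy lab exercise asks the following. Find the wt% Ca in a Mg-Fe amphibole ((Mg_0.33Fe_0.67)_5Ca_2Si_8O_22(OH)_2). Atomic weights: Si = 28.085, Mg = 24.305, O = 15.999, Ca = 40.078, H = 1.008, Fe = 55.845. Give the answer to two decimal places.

Formula mass = 1.65·24.305 + 3.35·55.845 + 2·40.078 + 8·28.085 + 24·15.999 + 2·1.008 = 918.012 g/mol, of which 80.156 g is Ca.
So Ca makes up 80.156/918.012 = 0.0873 of the mass, i.e. 8.73%.

8.73 mass %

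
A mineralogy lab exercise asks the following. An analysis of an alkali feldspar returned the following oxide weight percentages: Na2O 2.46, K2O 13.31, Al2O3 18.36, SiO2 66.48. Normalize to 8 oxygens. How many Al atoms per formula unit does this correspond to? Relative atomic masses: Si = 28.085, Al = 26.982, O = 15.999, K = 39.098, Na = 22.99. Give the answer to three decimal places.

0.982 Al apfu

2.46 wt% Na2O ÷ 61.979 g/mol = 0.03969 mol, giving 0.07938 Na and 0.03969 O.
13.31 wt% K2O ÷ 94.195 g/mol = 0.14130 mol, giving 0.28260 K and 0.14130 O.
18.36 wt% Al2O3 ÷ 101.961 g/mol = 0.18007 mol, giving 0.36014 Al and 0.54021 O.
66.48 wt% SiO2 ÷ 60.083 g/mol = 1.10647 mol, giving 1.10647 Si and 2.21294 O.
Oxygen sums to 2.93414; scaling by 8/2.93414 = 2.72652 puts the formula on 8 O.
Al: 0.36014 × 2.72652 = 0.982 atoms per formula unit.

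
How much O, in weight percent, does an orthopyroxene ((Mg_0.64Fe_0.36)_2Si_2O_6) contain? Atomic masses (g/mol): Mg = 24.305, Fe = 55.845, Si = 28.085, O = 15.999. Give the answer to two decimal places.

42.95 weight percent

Formula mass = 1.28*24.305 + 0.72*55.845 + 2*28.085 + 6*15.999 = 223.483 g/mol, of which 95.994 g is O.
So O makes up 95.994/223.483 = 0.4295 of the mass, i.e. 42.95%.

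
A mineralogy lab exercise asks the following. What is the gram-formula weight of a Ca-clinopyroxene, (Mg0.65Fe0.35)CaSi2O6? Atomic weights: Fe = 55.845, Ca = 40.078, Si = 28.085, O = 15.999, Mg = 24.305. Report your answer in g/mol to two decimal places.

227.59 g/mol

The formula mass is the sum 0.65*24.305 + 0.35*55.845 + 1*40.078 + 2*28.085 + 6*15.999.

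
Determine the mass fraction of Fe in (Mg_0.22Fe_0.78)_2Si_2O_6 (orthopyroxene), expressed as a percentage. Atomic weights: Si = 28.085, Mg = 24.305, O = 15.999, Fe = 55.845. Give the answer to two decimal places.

Formula mass = 0.44×24.305 + 1.56×55.845 + 2×28.085 + 6×15.999 = 249.976 g/mol, of which 87.118 g is Fe.
So Fe makes up 87.118/249.976 = 0.3485 of the mass, i.e. 34.85%.

34.85 wt%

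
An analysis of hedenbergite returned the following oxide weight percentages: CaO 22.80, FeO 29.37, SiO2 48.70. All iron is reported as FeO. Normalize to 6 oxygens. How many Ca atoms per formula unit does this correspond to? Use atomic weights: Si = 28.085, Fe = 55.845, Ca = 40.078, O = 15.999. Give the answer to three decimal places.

1.001 Ca apfu

22.80 wt% CaO ÷ 56.077 g/mol = 0.40658 mol, giving 0.40658 Ca and 0.40658 O.
29.37 wt% FeO ÷ 71.844 g/mol = 0.40880 mol, giving 0.40880 Fe and 0.40880 O.
48.70 wt% SiO2 ÷ 60.083 g/mol = 0.81055 mol, giving 0.81055 Si and 1.62110 O.
Oxygen sums to 2.43648; scaling by 6/2.43648 = 2.46257 puts the formula on 6 O.
Ca: 0.40658 × 2.46257 = 1.001 atoms per formula unit.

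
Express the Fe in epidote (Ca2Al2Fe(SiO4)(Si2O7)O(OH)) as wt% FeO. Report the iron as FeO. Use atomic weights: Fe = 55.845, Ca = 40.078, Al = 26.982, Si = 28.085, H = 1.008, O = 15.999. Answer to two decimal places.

M(Ca2Al2Fe(SiO4)(Si2O7)O(OH)) = 483.215 g/mol; M(FeO) = 71.844 g/mol.
Moles FeO per formula unit = 1 Fe ÷ 1 = 1.0000.
FeO fraction = (1.0000 × 71.844) / 483.215 = 71.844/483.215 = 0.1487.

14.87 wt%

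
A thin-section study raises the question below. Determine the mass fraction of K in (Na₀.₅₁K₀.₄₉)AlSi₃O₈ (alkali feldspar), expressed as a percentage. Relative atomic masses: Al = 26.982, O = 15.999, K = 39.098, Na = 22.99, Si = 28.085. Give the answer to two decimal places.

M((Na₀.₅₁K₀.₄₉)AlSi₃O₈) = 270.112 g/mol.
K contributes 0.49 × 39.098 = 19.158 g per mole.
19.158/270.112 = 0.0709 → 7.09%.

7.09 mass %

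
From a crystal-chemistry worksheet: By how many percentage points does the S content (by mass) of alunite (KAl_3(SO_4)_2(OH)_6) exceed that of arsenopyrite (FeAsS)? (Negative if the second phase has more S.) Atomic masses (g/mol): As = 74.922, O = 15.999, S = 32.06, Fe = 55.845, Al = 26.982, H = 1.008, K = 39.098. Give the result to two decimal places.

-4.21 percentage points

S in KAl_3(SO_4)_2(OH)_6: molar mass 414.198 g/mol; 2×32.06 = 64.120 g → 15.48 wt%.
S in FeAsS: molar mass 162.827 g/mol; 1×32.06 = 32.060 g → 19.69 wt%.
Difference = 15.48 − 19.69 = -4.21 percentage points.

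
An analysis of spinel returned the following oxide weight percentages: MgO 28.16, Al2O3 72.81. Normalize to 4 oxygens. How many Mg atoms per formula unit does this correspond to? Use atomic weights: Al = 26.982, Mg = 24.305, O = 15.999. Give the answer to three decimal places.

MgO (M=40.304): mol = 0.69869; Mg = 0.69869, O = 0.69869.
Al2O3 (M=101.961): mol = 0.71410; Al = 1.42820, O = 2.14230.
ΣO = 2.84099; factor = 4/ΣO = 1.40796.
Mg apfu = 0.69869 × 1.40796 = 0.984.

0.984 Mg apfu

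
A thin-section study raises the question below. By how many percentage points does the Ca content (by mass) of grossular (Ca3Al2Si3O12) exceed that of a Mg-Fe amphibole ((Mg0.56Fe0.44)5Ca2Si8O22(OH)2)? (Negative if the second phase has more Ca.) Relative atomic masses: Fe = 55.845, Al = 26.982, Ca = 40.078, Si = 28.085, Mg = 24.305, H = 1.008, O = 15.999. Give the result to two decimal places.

Ca in Ca3Al2Si3O12: molar mass 450.441 g/mol; 3×40.078 = 120.234 g → 26.69 wt%.
Ca in (Mg0.56Fe0.44)5Ca2Si8O22(OH)2: molar mass 881.741 g/mol; 2×40.078 = 80.156 g → 9.09 wt%.
Difference = 26.69 − 9.09 = 17.60 percentage points.

17.60 percentage points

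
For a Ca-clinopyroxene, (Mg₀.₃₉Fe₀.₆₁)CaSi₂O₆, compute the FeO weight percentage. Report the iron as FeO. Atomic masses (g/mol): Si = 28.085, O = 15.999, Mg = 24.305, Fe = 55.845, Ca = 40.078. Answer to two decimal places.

Molar mass of (Mg₀.₃₉Fe₀.₆₁)CaSi₂O₆ = 0.39*24.305 + 0.61*55.845 + 1*40.078 + 2*28.085 + 6*15.999 = 235.786 g/mol.
Each formula unit contains 0.61 Fe, equivalent to 0.61/1 = 0.6100 mol FeO.
M(FeO) = 1×55.845 + 1×15.999 = 71.844 g/mol.
Mass of FeO per formula unit = 0.6100 × 71.844 = 43.825 g.
FeO wt% = 43.825 / 235.786 × 100 = 18.59%.

18.59 wt%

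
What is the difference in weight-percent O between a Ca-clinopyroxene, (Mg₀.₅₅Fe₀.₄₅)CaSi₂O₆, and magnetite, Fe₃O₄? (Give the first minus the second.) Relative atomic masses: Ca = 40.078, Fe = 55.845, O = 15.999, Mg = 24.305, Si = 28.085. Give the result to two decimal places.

13.96 percentage points

First mineral: 95.994 g O in 230.740 g formula = 41.60 wt% O.
Second mineral: 63.996 g O in 231.531 g formula = 27.64 wt% O.
41.60% − 27.64% gives a difference of 13.96 percentage points.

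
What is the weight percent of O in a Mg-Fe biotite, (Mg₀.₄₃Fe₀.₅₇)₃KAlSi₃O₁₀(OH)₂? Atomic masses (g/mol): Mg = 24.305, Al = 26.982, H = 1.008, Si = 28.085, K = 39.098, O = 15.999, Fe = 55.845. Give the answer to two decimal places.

40.75 mass %

Molar mass of (Mg₀.₄₃Fe₀.₅₇)₃KAlSi₃O₁₀(OH)₂: 1.29×24.305 + 1.71×55.845 + 1×39.098 + 1×26.982 + 3×28.085 + 12×15.999 + 2×1.008 = 471.187 g/mol.
Mass of O per formula unit: 12 × 15.999 = 191.988 g.
Weight fraction O = 191.988 / 471.187 = 0.4075.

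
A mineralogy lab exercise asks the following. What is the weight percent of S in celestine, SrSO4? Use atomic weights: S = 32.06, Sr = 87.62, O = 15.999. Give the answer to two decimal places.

Molar mass of SrSO4: 1*87.62 + 1*32.06 + 4*15.999 = 183.676 g/mol.
Mass of S per formula unit: 1 × 32.06 = 32.060 g.
Weight fraction S = 32.060 / 183.676 = 0.1745.

17.45 wt%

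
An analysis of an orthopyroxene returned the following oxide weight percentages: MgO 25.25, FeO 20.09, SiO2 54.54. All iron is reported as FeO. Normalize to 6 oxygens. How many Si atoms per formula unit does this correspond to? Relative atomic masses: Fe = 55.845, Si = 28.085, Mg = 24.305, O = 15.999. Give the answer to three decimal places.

MgO: 25.25/40.304 = 0.62649 mol → 0.62649 mol Mg, 0.62649 mol O.
FeO: 20.09/71.844 = 0.27963 mol → 0.27963 mol Fe, 0.27963 mol O.
SiO2: 54.54/60.083 = 0.90774 mol → 0.90774 mol Si, 1.81548 mol O.
Total oxygen = 2.72160 mol. Normalization factor = 6/2.72160 = 2.20459.
Si per 6 O = 0.90774 × 2.20459 = 2.001.

2.001 Si apfu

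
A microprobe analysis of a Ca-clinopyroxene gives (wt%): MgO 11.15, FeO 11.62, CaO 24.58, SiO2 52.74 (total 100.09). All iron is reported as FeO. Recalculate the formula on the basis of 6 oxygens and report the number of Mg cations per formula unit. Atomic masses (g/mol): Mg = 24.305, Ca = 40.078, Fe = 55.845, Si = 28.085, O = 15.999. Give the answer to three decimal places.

MgO: 11.15/40.304 = 0.27665 mol → 0.27665 mol Mg, 0.27665 mol O.
FeO: 11.62/71.844 = 0.16174 mol → 0.16174 mol Fe, 0.16174 mol O.
CaO: 24.58/56.077 = 0.43833 mol → 0.43833 mol Ca, 0.43833 mol O.
SiO2: 52.74/60.083 = 0.87779 mol → 0.87779 mol Si, 1.75558 mol O.
Total oxygen = 2.63230 mol. Normalization factor = 6/2.63230 = 2.27938.
Mg per 6 O = 0.27665 × 2.27938 = 0.631.

0.631 Mg apfu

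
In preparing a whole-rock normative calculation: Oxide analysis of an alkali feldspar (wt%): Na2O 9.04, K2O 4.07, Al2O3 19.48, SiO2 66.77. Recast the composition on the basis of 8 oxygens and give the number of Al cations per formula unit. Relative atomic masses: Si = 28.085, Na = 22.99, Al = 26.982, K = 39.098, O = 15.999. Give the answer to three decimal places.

Na2O (M=61.979): mol = 0.14586; Na = 0.29172, O = 0.14586.
K2O (M=94.195): mol = 0.04321; K = 0.08642, O = 0.04321.
Al2O3 (M=101.961): mol = 0.19105; Al = 0.38210, O = 0.57315.
SiO2 (M=60.083): mol = 1.11130; Si = 1.11130, O = 2.22260.
ΣO = 2.98482; factor = 8/ΣO = 2.68023.
Al apfu = 0.38210 × 2.68023 = 1.024.

1.024 Al apfu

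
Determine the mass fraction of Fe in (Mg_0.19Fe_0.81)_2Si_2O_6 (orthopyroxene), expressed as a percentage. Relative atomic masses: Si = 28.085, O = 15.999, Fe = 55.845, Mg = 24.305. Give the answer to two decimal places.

35.92 weight percent

M((Mg_0.19Fe_0.81)_2Si_2O_6) = 251.869 g/mol.
Fe contributes 1.62 × 55.845 = 90.469 g per mole.
90.469/251.869 = 0.3592 → 35.92%.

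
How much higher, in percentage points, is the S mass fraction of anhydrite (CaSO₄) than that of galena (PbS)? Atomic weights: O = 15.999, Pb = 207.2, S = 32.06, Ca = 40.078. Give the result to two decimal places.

M(CaSO₄) = 136.134 g/mol, so wt% S = 32.060/136.134 × 100 = 23.55%.
M(PbS) = 239.260 g/mol, so wt% S = 32.060/239.260 × 100 = 13.40%.
23.55 − 13.40 = 10.15 pp.

10.15 percentage points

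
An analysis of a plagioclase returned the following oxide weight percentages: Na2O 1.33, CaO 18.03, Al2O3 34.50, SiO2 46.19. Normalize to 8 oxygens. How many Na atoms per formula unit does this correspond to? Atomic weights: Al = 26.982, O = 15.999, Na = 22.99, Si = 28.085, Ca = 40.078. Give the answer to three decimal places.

0.119 Na apfu

Na2O (M=61.979): mol = 0.02146; Na = 0.04292, O = 0.02146.
CaO (M=56.077): mol = 0.32152; Ca = 0.32152, O = 0.32152.
Al2O3 (M=101.961): mol = 0.33836; Al = 0.67672, O = 1.01508.
SiO2 (M=60.083): mol = 0.76877; Si = 0.76877, O = 1.53754.
ΣO = 2.89560; factor = 8/ΣO = 2.76281.
Na apfu = 0.04292 × 2.76281 = 0.119.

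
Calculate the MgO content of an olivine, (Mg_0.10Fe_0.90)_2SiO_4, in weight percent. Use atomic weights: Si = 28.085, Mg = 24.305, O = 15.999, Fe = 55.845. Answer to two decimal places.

4.08 wt%

M((Mg_0.10Fe_0.90)_2SiO_4) = 197.463 g/mol; M(MgO) = 40.304 g/mol.
Moles MgO per formula unit = 0.20 Mg ÷ 1 = 0.2000.
MgO fraction = (0.2000 × 40.304) / 197.463 = 8.061/197.463 = 0.0408.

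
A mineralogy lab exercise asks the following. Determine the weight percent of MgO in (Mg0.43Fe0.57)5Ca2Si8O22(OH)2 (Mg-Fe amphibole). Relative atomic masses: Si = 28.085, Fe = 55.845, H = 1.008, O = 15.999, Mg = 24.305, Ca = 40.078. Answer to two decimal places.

9.60 wt%

Formula mass = 902.242 g/mol.
2.15 Mg → 2.1500 mol MgO per formula unit; M(MgO) = 40.304, so MgO mass = 86.654 g.
86.654/902.242 × 100 = 9.60 wt%.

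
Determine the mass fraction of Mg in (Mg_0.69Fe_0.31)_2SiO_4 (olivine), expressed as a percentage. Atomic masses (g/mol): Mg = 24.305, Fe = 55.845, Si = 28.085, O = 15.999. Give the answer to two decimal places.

Molar mass of (Mg_0.69Fe_0.31)_2SiO_4: 1.38*24.305 + 0.62*55.845 + 1*28.085 + 4*15.999 = 160.246 g/mol.
Mass of Mg per formula unit: 1.38 × 24.305 = 33.541 g.
Weight fraction Mg = 33.541 / 160.246 = 0.2093.

20.93 mass %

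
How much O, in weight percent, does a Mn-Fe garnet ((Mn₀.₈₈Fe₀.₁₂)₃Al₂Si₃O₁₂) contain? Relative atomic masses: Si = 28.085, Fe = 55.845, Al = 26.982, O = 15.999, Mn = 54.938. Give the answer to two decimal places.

Molar mass of (Mn₀.₈₈Fe₀.₁₂)₃Al₂Si₃O₁₂: 2.64*54.938 + 0.36*55.845 + 2*26.982 + 3*28.085 + 12*15.999 = 495.348 g/mol.
Mass of O per formula unit: 12 × 15.999 = 191.988 g.
Weight fraction O = 191.988 / 495.348 = 0.3876.

38.76 weight percent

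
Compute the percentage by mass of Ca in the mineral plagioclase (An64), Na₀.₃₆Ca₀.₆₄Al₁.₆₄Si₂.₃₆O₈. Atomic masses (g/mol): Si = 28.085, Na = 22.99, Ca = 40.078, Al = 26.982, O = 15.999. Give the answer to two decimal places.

9.41 mass %

M(Na₀.₃₆Ca₀.₆₄Al₁.₆₄Si₂.₃₆O₈) = 272.449 g/mol.
Ca contributes 0.64 × 40.078 = 25.650 g per mole.
25.650/272.449 = 0.0941 → 9.41%.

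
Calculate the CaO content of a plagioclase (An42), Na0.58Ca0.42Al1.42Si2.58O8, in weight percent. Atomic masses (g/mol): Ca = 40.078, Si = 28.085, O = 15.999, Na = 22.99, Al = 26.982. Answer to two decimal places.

Formula mass = 268.933 g/mol.
0.42 Ca → 0.4200 mol CaO per formula unit; M(CaO) = 56.077, so CaO mass = 23.552 g.
23.552/268.933 × 100 = 8.76 wt%.

8.76 wt%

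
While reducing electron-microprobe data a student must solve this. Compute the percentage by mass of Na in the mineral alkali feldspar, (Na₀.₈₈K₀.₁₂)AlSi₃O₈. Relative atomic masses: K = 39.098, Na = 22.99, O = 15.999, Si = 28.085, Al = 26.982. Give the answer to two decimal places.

Formula mass = 0.88*22.99 + 0.12*39.098 + 1*26.982 + 3*28.085 + 8*15.999 = 264.152 g/mol, of which 20.231 g is Na.
So Na makes up 20.231/264.152 = 0.0766 of the mass, i.e. 7.66%.

7.66 weight percent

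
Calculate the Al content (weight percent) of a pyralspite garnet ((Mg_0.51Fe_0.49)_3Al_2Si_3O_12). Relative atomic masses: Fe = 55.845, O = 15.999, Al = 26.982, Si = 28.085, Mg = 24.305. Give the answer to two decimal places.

Formula mass = 1.53*24.305 + 1.47*55.845 + 2*26.982 + 3*28.085 + 12*15.999 = 449.486 g/mol, of which 53.964 g is Al.
So Al makes up 53.964/449.486 = 0.1201 of the mass, i.e. 12.01%.

12.01 weight percent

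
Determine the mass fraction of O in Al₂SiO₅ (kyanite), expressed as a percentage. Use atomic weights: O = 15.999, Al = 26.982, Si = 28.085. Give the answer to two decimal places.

49.37 weight percent

Molar mass of Al₂SiO₅: 2*26.982 + 1*28.085 + 5*15.999 = 162.044 g/mol.
Mass of O per formula unit: 5 × 15.999 = 79.995 g.
Weight fraction O = 79.995 / 162.044 = 0.4937.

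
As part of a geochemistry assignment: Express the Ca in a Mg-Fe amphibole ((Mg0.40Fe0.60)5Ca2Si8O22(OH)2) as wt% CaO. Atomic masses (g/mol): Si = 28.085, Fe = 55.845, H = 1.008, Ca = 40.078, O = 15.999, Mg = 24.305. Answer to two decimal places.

12.37 wt%

M((Mg0.40Fe0.60)5Ca2Si8O22(OH)2) = 906.973 g/mol; M(CaO) = 56.077 g/mol.
Moles CaO per formula unit = 2 Ca ÷ 1 = 2.0000.
CaO fraction = (2.0000 × 56.077) / 906.973 = 112.154/906.973 = 0.1237.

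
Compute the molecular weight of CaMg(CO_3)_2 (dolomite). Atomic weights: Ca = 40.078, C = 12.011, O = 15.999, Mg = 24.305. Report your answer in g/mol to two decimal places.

Ca: 1 × 40.078 = 40.0780
Mg: 1 × 24.305 = 24.3050
C: 2 × 12.011 = 24.0220
O: 6 × 15.999 = 95.9940
Summing the contributions gives the formula mass.

184.40 g/mol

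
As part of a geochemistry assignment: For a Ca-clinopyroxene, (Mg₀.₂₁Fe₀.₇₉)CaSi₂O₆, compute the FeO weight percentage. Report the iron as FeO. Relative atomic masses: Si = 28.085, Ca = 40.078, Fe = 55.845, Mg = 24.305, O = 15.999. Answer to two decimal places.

23.51 wt%

Formula mass = 241.464 g/mol.
0.79 Fe → 0.7900 mol FeO per formula unit; M(FeO) = 71.844, so FeO mass = 56.757 g.
56.757/241.464 × 100 = 23.51 wt%.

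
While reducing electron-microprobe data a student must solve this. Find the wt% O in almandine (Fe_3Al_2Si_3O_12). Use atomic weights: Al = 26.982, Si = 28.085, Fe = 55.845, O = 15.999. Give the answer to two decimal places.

Formula mass = 3*55.845 + 2*26.982 + 3*28.085 + 12*15.999 = 497.742 g/mol, of which 191.988 g is O.
So O makes up 191.988/497.742 = 0.3857 of the mass, i.e. 38.57%.

38.57 wt%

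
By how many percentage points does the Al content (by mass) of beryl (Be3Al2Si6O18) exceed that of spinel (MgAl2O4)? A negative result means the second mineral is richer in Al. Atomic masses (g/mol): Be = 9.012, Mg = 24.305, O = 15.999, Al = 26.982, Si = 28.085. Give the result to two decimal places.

M(Be3Al2Si6O18) = 537.492 g/mol, so wt% Al = 53.964/537.492 × 100 = 10.04%.
M(MgAl2O4) = 142.265 g/mol, so wt% Al = 53.964/142.265 × 100 = 37.93%.
10.04 − 37.93 = -27.89 pp.

-27.89 percentage points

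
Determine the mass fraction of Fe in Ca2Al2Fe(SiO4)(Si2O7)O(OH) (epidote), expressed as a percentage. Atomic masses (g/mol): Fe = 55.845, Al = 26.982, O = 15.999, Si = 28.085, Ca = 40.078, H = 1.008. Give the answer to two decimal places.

11.56 mass %

Formula mass = 2*40.078 + 2*26.982 + 1*55.845 + 3*28.085 + 13*15.999 + 1*1.008 = 483.215 g/mol, of which 55.845 g is Fe.
So Fe makes up 55.845/483.215 = 0.1156 of the mass, i.e. 11.56%.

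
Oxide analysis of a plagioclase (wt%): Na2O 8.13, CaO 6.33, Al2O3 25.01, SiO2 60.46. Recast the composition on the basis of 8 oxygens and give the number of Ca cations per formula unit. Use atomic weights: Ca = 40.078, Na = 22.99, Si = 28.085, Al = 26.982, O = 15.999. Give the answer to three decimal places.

0.302 Ca apfu

Na2O (M=61.979): mol = 0.13117; Na = 0.26234, O = 0.13117.
CaO (M=56.077): mol = 0.11288; Ca = 0.11288, O = 0.11288.
Al2O3 (M=101.961): mol = 0.24529; Al = 0.49058, O = 0.73587.
SiO2 (M=60.083): mol = 1.00627; Si = 1.00627, O = 2.01254.
ΣO = 2.99246; factor = 8/ΣO = 2.67339.
Ca apfu = 0.11288 × 2.67339 = 0.302.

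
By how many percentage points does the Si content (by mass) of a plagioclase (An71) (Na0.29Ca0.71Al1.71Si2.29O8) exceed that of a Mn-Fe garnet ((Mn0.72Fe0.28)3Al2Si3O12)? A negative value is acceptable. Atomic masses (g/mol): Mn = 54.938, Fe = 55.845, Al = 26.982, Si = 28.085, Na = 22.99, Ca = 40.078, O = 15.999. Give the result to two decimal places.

First mineral: 64.315 g Si in 273.568 g formula = 23.51 wt% Si.
Second mineral: 84.255 g Si in 495.783 g formula = 16.99 wt% Si.
23.51% − 16.99% gives a difference of 6.52 percentage points.

6.52 percentage points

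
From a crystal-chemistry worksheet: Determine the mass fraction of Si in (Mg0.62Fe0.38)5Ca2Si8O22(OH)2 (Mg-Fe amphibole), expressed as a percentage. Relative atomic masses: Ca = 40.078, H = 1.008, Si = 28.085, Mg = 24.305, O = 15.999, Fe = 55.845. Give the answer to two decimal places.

Formula mass = 3.10*24.305 + 1.90*55.845 + 2*40.078 + 8*28.085 + 24*15.999 + 2*1.008 = 872.279 g/mol, of which 224.680 g is Si.
So Si makes up 224.680/872.279 = 0.2576 of the mass, i.e. 25.76%.

25.76 weight percent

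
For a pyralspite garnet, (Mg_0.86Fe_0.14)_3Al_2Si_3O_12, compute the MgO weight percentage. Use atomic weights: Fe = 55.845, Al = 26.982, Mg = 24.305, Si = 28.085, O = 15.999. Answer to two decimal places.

M((Mg_0.86Fe_0.14)_3Al_2Si_3O_12) = 416.369 g/mol; M(MgO) = 40.304 g/mol.
Moles MgO per formula unit = 2.58 Mg ÷ 1 = 2.5800.
MgO fraction = (2.5800 × 40.304) / 416.369 = 103.984/416.369 = 0.2497.

24.97 wt%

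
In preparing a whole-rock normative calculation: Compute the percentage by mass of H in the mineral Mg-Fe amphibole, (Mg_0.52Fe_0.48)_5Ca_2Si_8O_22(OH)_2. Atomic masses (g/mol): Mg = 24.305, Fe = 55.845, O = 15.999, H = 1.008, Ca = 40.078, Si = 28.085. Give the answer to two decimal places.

M((Mg_0.52Fe_0.48)_5Ca_2Si_8O_22(OH)_2) = 888.049 g/mol.
H contributes 2 × 1.008 = 2.016 g per mole.
2.016/888.049 = 0.0023 → 0.23%.

0.23 mass %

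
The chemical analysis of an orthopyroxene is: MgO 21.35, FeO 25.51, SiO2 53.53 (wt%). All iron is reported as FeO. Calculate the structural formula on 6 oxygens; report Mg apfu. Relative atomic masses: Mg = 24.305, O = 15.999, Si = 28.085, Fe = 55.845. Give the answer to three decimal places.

MgO (M=40.304): mol = 0.52972; Mg = 0.52972, O = 0.52972.
FeO (M=71.844): mol = 0.35507; Fe = 0.35507, O = 0.35507.
SiO2 (M=60.083): mol = 0.89093; Si = 0.89093, O = 1.78186.
ΣO = 2.66665; factor = 6/ΣO = 2.25001.
Mg apfu = 0.52972 × 2.25001 = 1.192.

1.192 Mg apfu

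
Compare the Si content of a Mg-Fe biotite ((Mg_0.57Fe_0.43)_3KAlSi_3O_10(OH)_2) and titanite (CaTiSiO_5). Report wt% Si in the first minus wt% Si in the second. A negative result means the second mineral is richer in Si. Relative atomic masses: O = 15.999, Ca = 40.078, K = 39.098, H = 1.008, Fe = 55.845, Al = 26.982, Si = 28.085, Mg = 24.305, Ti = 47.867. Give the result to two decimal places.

4.07 percentage points

Si in (Mg_0.57Fe_0.43)_3KAlSi_3O_10(OH)_2: molar mass 457.941 g/mol; 3×28.085 = 84.255 g → 18.40 wt%.
Si in CaTiSiO_5: molar mass 196.025 g/mol; 1×28.085 = 28.085 g → 14.33 wt%.
Difference = 18.40 − 14.33 = 4.07 percentage points.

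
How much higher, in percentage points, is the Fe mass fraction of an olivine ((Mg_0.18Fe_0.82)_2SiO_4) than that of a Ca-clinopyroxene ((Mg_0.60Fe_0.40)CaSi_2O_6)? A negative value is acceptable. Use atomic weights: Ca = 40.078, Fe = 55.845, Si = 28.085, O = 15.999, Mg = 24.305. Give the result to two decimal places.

37.85 percentage points

First mineral: 91.586 g Fe in 192.417 g formula = 47.60 wt% Fe.
Second mineral: 22.338 g Fe in 229.163 g formula = 9.75 wt% Fe.
47.60% − 9.75% gives a difference of 37.85 percentage points.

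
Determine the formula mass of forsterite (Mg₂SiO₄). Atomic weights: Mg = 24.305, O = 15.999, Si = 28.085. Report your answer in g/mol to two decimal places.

140.69 g/mol

Mg: 2 × 24.305 = 48.6100
Si: 1 × 28.085 = 28.0850
O: 4 × 15.999 = 63.9960
Summing the contributions gives the formula mass.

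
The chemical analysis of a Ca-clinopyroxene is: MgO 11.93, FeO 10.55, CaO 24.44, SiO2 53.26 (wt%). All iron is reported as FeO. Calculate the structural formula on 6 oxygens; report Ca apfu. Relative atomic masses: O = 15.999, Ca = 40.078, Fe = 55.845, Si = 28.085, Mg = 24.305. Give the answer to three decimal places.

11.93 wt% MgO ÷ 40.304 g/mol = 0.29600 mol, giving 0.29600 Mg and 0.29600 O.
10.55 wt% FeO ÷ 71.844 g/mol = 0.14685 mol, giving 0.14685 Fe and 0.14685 O.
24.44 wt% CaO ÷ 56.077 g/mol = 0.43583 mol, giving 0.43583 Ca and 0.43583 O.
53.26 wt% SiO2 ÷ 60.083 g/mol = 0.88644 mol, giving 0.88644 Si and 1.77288 O.
Oxygen sums to 2.65156; scaling by 6/2.65156 = 2.26282 puts the formula on 6 O.
Ca: 0.43583 × 2.26282 = 0.986 atoms per formula unit.

0.986 Ca apfu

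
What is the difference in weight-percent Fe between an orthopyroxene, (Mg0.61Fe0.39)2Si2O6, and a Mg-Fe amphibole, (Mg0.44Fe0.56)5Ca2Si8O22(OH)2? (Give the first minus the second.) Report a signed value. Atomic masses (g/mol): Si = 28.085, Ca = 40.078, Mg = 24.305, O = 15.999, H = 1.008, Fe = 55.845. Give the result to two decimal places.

1.97 percentage points

Fe in (Mg0.61Fe0.39)2Si2O6: molar mass 225.375 g/mol; 0.78×55.845 = 43.559 g → 19.33 wt%.
Fe in (Mg0.44Fe0.56)5Ca2Si8O22(OH)2: molar mass 900.665 g/mol; 2.80×55.845 = 156.366 g → 17.36 wt%.
Difference = 19.33 − 17.36 = 1.97 percentage points.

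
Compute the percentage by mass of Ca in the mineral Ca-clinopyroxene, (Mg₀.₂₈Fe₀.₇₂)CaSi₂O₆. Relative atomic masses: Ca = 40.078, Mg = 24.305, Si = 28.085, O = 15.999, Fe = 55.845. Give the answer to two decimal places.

Molar mass of (Mg₀.₂₈Fe₀.₇₂)CaSi₂O₆: 0.28·24.305 + 0.72·55.845 + 1·40.078 + 2·28.085 + 6·15.999 = 239.256 g/mol.
Mass of Ca per formula unit: 1 × 40.078 = 40.078 g.
Weight fraction Ca = 40.078 / 239.256 = 0.1675.

16.75 wt%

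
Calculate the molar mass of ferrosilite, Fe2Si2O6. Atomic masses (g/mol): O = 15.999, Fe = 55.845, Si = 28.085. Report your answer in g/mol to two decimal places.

M = 2(55.845) + 2(28.085) + 6(15.999)

263.85 g/mol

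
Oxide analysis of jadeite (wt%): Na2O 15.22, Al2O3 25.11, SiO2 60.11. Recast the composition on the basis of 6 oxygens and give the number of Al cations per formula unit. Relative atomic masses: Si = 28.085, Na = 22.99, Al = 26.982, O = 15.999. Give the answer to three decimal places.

0.990 Al apfu

Na2O (M=61.979): mol = 0.24557; Na = 0.49114, O = 0.24557.
Al2O3 (M=101.961): mol = 0.24627; Al = 0.49254, O = 0.73881.
SiO2 (M=60.083): mol = 1.00045; Si = 1.00045, O = 2.00090.
ΣO = 2.98528; factor = 6/ΣO = 2.00986.
Al apfu = 0.49254 × 2.00986 = 0.990.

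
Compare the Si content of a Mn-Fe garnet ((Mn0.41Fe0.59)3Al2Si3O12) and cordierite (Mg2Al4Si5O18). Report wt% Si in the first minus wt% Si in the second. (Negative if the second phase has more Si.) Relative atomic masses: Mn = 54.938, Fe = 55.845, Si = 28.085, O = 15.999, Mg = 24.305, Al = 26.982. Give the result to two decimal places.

-7.04 percentage points

First mineral: 84.255 g Si in 496.626 g formula = 16.97 wt% Si.
Second mineral: 140.425 g Si in 584.945 g formula = 24.01 wt% Si.
16.97% − 24.01% gives a difference of -7.04 percentage points.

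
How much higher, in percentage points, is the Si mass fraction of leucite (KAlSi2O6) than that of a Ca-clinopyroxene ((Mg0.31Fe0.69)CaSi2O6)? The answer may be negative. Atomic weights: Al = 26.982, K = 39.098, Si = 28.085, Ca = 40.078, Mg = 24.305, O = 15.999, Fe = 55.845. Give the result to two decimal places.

First mineral: 56.170 g Si in 218.244 g formula = 25.74 wt% Si.
Second mineral: 56.170 g Si in 238.310 g formula = 23.57 wt% Si.
25.74% − 23.57% gives a difference of 2.17 percentage points.

2.17 percentage points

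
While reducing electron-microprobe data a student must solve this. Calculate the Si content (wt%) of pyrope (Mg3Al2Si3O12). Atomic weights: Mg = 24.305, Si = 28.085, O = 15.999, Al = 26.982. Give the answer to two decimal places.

Molar mass of Mg3Al2Si3O12: 3×24.305 + 2×26.982 + 3×28.085 + 12×15.999 = 403.122 g/mol.
Mass of Si per formula unit: 3 × 28.085 = 84.255 g.
Weight fraction Si = 84.255 / 403.122 = 0.2090.

20.90 wt%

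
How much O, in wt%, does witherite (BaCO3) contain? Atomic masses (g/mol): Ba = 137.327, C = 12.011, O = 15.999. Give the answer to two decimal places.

M(BaCO3) = 197.335 g/mol.
O contributes 3 × 15.999 = 47.997 g per mole.
47.997/197.335 = 0.2432 → 24.32%.

24.32 wt%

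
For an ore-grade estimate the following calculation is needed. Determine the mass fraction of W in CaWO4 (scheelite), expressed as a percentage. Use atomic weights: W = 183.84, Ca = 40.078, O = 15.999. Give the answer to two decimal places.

Formula mass = 1*40.078 + 1*183.84 + 4*15.999 = 287.914 g/mol, of which 183.840 g is W.
So W makes up 183.840/287.914 = 0.6385 of the mass, i.e. 63.85%.

63.85 wt%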